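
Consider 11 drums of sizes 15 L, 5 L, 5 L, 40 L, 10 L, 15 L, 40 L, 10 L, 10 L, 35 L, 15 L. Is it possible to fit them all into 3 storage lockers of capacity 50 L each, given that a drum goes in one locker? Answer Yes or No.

No

Total = 200 L; ⌈200/50⌉ = 4.
At least 4 storage lockers are required, but only 3 are allowed.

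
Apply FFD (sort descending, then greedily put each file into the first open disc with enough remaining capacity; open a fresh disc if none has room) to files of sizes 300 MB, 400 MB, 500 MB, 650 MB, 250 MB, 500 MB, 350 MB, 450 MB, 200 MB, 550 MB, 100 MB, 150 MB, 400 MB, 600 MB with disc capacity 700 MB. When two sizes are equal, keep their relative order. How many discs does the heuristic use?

9

Sorted descending: 650, 600, 550, 500, 500, 450, 400, 400, 350, 300, 250, 200, 150, 100.
  650 → disc 1 (new)  [load 650/700]
  600 → disc 2 (new)  [load 600/700]
  550 → disc 3 (new)  [load 550/700]
  500 → disc 4 (new)  [load 500/700]
  500 → disc 5 (new)  [load 500/700]
  450 → disc 6 (new)  [load 450/700]
  400 → disc 7 (new)  [load 400/700]
  400 → disc 8 (new)  [load 400/700]
  350 → disc 9 (new)  [load 350/700]
  300 → disc 7  [load 700/700]
  250 → disc 6  [load 700/700]
  200 → disc 4  [load 700/700]
  150 → disc 3  [load 700/700]
  100 → disc 2  [load 700/700]
9 discs opened.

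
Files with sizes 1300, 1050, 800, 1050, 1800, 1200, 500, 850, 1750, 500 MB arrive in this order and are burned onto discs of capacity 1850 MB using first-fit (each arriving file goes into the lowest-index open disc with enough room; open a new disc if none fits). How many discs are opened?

  1300 → disc 1 (new)  [load 1300/1850]
  1050 → disc 2 (new)  [load 1050/1850]
  800 → disc 2  [load 1850/1850]
  1050 → disc 3 (new)  [load 1050/1850]
  1800 → disc 4 (new)  [load 1800/1850]
  1200 → disc 5 (new)  [load 1200/1850]
  500 → disc 1  [load 1800/1850]
  850 → disc 6 (new)  [load 850/1850]
  1750 → disc 7 (new)  [load 1750/1850]
  500 → disc 3  [load 1550/1850]
7 discs opened.

7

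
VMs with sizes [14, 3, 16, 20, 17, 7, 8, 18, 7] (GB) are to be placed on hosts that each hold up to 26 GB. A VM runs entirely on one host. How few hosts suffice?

5

Total = 20 + 18 + 17 + 16 + 14 + 8 + 7 + 7 + 3 = 110 GB.
Lower bound: ⌈110/26⌉ = 5 hosts.
A packing using 5 hosts:
  host 1: 20 + 3 = 23
  host 2: 18 + 8 = 26
  host 3: 17 + 7 = 24
  host 4: 16 + 7 = 23
  host 5: 14 = 14
This matches the lower bound, so 5 is optimal.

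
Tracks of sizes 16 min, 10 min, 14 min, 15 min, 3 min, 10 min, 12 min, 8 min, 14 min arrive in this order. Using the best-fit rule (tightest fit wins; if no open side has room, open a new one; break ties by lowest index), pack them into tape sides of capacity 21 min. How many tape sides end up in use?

6

  16 → side 1 (new)  [load 16/21]
  10 → side 2 (new)  [load 10/21]
  14 → side 3 (new)  [load 14/21]
  15 → side 4 (new)  [load 15/21]
  3 → side 1  [load 19/21]
  10 → side 2  [load 20/21]
  12 → side 5 (new)  [load 12/21]
  8 → side 5  [load 20/21]
  14 → side 6 (new)  [load 14/21]
6 tape sides opened.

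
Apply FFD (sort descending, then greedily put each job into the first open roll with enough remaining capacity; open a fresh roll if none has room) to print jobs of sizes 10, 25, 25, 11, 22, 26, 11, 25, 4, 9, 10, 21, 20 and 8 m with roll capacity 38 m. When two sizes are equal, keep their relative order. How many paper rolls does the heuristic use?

Sorted descending: 26, 25, 25, 25, 22, 21, 20, 11, 11, 10, 10, 9, 8, 4.
  26 → roll 1 (new)  [load 26/38]
  25 → roll 2 (new)  [load 25/38]
  25 → roll 3 (new)  [load 25/38]
  25 → roll 4 (new)  [load 25/38]
  22 → roll 5 (new)  [load 22/38]
  21 → roll 6 (new)  [load 21/38]
  20 → roll 7 (new)  [load 20/38]
  11 → roll 1  [load 37/38]
  11 → roll 2  [load 36/38]
  10 → roll 3  [load 35/38]
  10 → roll 4  [load 35/38]
  9 → roll 5  [load 31/38]
  8 → roll 6  [load 29/38]
  4 → roll 5  [load 35/38]
7 paper rolls opened.

7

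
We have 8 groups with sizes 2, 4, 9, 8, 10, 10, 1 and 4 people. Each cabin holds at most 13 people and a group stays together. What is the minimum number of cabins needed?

4

Total = 10 + 10 + 9 + 8 + 4 + 4 + 2 + 1 = 48 people.
Lower bound: ⌈48/13⌉ = 4 cabins.
A packing using 4 cabins:
  cabin 1: 10 + 2 + 1 = 13
  cabin 2: 10 = 10
  cabin 3: 9 + 4 = 13
  cabin 4: 8 + 4 = 12
This matches the lower bound, so 4 is optimal.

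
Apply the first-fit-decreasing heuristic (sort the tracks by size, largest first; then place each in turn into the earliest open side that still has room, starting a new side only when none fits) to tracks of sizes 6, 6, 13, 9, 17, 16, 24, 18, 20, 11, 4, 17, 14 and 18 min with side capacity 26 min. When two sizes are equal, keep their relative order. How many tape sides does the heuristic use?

Sorted descending: 24, 20, 18, 18, 17, 17, 16, 14, 13, 11, 9, 6, 6, 4.
  24 → side 1 (new)  [load 24/26]
  20 → side 2 (new)  [load 20/26]
  18 → side 3 (new)  [load 18/26]
  18 → side 4 (new)  [load 18/26]
  17 → side 5 (new)  [load 17/26]
  17 → side 6 (new)  [load 17/26]
  16 → side 7 (new)  [load 16/26]
  14 → side 8 (new)  [load 14/26]
  13 → side 9 (new)  [load 13/26]
  11 → side 8  [load 25/26]
  9 → side 5  [load 26/26]
  6 → side 2  [load 26/26]
  6 → side 3  [load 24/26]
  4 → side 4  [load 22/26]
9 tape sides opened.

9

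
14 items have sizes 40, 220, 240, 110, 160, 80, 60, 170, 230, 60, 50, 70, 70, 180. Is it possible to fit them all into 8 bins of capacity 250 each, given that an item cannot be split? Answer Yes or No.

Yes

A valid assignment using 8 bins:
  bin 1: 240 = 240
  bin 2: 230 = 230
  bin 3: 220 = 220
  bin 4: 180 + 70 = 250
  bin 5: 170 + 80 = 250
  bin 6: 160 + 70 = 230
  bin 7: 110 + 60 + 60 = 230
  bin 8: 50 + 40 = 90
Every load is within 250, so 8 bins suffice.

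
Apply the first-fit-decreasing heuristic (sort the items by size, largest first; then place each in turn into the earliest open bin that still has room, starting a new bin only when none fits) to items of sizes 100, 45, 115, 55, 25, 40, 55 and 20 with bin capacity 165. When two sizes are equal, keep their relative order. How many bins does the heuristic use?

Sorted descending: 115, 100, 55, 55, 45, 40, 25, 20.
  115 → bin 1 (new)  [load 115/165]
  100 → bin 2 (new)  [load 100/165]
  55 → bin 2  [load 155/165]
  55 → bin 3 (new)  [load 55/165]
  45 → bin 1  [load 160/165]
  40 → bin 3  [load 95/165]
  25 → bin 3  [load 120/165]
  20 → bin 3  [load 140/165]
3 bins opened.

3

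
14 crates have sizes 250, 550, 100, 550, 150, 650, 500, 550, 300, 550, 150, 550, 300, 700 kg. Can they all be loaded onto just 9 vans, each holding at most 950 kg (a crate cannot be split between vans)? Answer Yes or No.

Yes

A valid assignment using 8 vans:
  van 1: 700 + 250 = 950
  van 2: 650 + 300 = 950
  van 3: 550 + 300 + 100 = 950
  van 4: 550 + 150 + 150 = 850
  van 5: 550 = 550
  van 6: 550 = 550
  van 7: 550 = 550
  van 8: 500 = 500
That uses only 8 ≤ 9, so 9 vans are enough.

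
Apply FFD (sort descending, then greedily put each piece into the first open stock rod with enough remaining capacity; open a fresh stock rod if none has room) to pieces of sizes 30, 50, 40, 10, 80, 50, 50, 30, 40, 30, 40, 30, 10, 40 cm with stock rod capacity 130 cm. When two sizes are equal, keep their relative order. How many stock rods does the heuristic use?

5

Sorted descending: 80, 50, 50, 50, 40, 40, 40, 40, 30, 30, 30, 30, 10, 10.
  80 → stock rod 1 (new)  [load 80/130]
  50 → stock rod 1  [load 130/130]
  50 → stock rod 2 (new)  [load 50/130]
  50 → stock rod 2  [load 100/130]
  40 → stock rod 3 (new)  [load 40/130]
  40 → stock rod 3  [load 80/130]
  40 → stock rod 3  [load 120/130]
  40 → stock rod 4 (new)  [load 40/130]
  30 → stock rod 2  [load 130/130]
  30 → stock rod 4  [load 70/130]
  30 → stock rod 4  [load 100/130]
  30 → stock rod 4  [load 130/130]
  10 → stock rod 3  [load 130/130]
  10 → stock rod 5 (new)  [load 10/130]
5 stock rods opened.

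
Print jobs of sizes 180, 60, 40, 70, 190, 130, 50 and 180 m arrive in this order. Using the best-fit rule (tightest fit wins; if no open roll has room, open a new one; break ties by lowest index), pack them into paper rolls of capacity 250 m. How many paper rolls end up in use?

  180 → roll 1 (new)  [load 180/250]
  60 → roll 1  [load 240/250]
  40 → roll 2 (new)  [load 40/250]
  70 → roll 2  [load 110/250]
  190 → roll 3 (new)  [load 190/250]
  130 → roll 2  [load 240/250]
  50 → roll 3  [load 240/250]
  180 → roll 4 (new)  [load 180/250]
4 paper rolls opened.

4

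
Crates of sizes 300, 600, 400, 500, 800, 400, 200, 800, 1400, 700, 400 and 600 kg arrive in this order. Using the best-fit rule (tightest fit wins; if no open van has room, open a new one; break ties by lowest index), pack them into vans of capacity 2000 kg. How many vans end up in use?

  300 → van 1 (new)  [load 300/2000]
  600 → van 1  [load 900/2000]
  400 → van 1  [load 1300/2000]
  500 → van 1  [load 1800/2000]
  800 → van 2 (new)  [load 800/2000]
  400 → van 2  [load 1200/2000]
  200 → van 1  [load 2000/2000]
  800 → van 2  [load 2000/2000]
  1400 → van 3 (new)  [load 1400/2000]
  700 → van 4 (new)  [load 700/2000]
  400 → van 3  [load 1800/2000]
  600 → van 4  [load 1300/2000]
4 vans opened.

4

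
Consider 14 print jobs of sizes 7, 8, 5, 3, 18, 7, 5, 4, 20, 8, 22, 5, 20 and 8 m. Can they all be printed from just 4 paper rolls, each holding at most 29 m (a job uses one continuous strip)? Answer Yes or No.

No

Total = 140 m; ⌈140/29⌉ = 5.
At least 5 paper rolls are required, but only 4 are allowed.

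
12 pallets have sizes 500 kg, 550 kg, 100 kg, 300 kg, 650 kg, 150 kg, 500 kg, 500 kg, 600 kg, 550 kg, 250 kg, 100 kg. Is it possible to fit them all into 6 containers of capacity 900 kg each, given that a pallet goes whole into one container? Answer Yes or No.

Total = 4750 kg; ⌈4750/900⌉ = 6.
7 pallets each exceed half the capacity and cannot share a container, forcing at least 7 containers.
At least 7 containers are required, but only 6 are allowed.

No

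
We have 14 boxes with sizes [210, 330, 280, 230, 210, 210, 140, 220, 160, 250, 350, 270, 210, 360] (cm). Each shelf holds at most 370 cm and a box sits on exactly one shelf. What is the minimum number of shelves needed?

Total = 360 + 350 + 330 + 280 + 270 + 250 + 230 + 220 + 210 + 210 + 210 + 210 + 160 + 140 = 3430 cm.
Lower bound: ⌈3430/370⌉ = 10 shelves.
Also, 12 boxes each exceed 185 cm, and no two of those can share a shelf, so at least 12 shelves are needed.
A packing using 12 shelves:
  shelf 1: 360 = 360
  shelf 2: 350 = 350
  shelf 3: 330 = 330
  shelf 4: 280 = 280
  shelf 5: 270 = 270
  shelf 6: 250 = 250
  shelf 7: 230 + 140 = 370
  shelf 8: 220 = 220
  shelf 9: 210 + 160 = 370
  shelf 10: 210 = 210
  shelf 11: 210 = 210
  shelf 12: 210 = 210
This matches the lower bound, so 12 is optimal.

12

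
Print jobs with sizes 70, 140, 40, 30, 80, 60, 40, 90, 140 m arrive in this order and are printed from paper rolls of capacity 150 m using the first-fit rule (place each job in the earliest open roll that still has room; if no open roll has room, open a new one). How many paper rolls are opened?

  70 → roll 1 (new)  [load 70/150]
  140 → roll 2 (new)  [load 140/150]
  40 → roll 1  [load 110/150]
  30 → roll 1  [load 140/150]
  80 → roll 3 (new)  [load 80/150]
  60 → roll 3  [load 140/150]
  40 → roll 4 (new)  [load 40/150]
  90 → roll 4  [load 130/150]
  140 → roll 5 (new)  [load 140/150]
5 paper rolls opened.

5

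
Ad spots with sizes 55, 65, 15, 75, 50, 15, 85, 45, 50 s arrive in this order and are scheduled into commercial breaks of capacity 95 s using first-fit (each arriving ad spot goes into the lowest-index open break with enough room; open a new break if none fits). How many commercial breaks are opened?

6

  55 → break 1 (new)  [load 55/95]
  65 → break 2 (new)  [load 65/95]
  15 → break 1  [load 70/95]
  75 → break 3 (new)  [load 75/95]
  50 → break 4 (new)  [load 50/95]
  15 → break 1  [load 85/95]
  85 → break 5 (new)  [load 85/95]
  45 → break 4  [load 95/95]
  50 → break 6 (new)  [load 50/95]
6 commercial breaks opened.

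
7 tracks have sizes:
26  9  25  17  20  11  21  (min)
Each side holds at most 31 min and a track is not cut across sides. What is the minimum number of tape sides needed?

5

Total = 26 + 25 + 21 + 20 + 17 + 11 + 9 = 129 min.
Lower bound: ⌈129/31⌉ = 5 tape sides.
A packing using 5 tape sides:
  side 1: 26 = 26
  side 2: 25 = 25
  side 3: 21 + 9 = 30
  side 4: 20 + 11 = 31
  side 5: 17 = 17
This matches the lower bound, so 5 is optimal.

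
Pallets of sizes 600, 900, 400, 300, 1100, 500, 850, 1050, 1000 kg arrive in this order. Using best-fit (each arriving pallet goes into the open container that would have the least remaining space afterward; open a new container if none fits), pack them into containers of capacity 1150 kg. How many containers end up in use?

7

  600 → container 1 (new)  [load 600/1150]
  900 → container 2 (new)  [load 900/1150]
  400 → container 1  [load 1000/1150]
  300 → container 3 (new)  [load 300/1150]
  1100 → container 4 (new)  [load 1100/1150]
  500 → container 3  [load 800/1150]
  850 → container 5 (new)  [load 850/1150]
  1050 → container 6 (new)  [load 1050/1150]
  1000 → container 7 (new)  [load 1000/1150]
7 containers opened.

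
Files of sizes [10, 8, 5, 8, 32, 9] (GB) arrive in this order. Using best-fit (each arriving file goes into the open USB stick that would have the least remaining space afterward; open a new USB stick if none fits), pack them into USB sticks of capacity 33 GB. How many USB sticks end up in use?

3

  10 → USB stick 1 (new)  [load 10/33]
  8 → USB stick 1  [load 18/33]
  5 → USB stick 1  [load 23/33]
  8 → USB stick 1  [load 31/33]
  32 → USB stick 2 (new)  [load 32/33]
  9 → USB stick 3 (new)  [load 9/33]
3 USB sticks opened.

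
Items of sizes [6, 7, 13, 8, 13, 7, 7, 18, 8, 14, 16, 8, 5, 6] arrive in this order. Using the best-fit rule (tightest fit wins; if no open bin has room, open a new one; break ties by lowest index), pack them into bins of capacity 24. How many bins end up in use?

7

  6 → bin 1 (new)  [load 6/24]
  7 → bin 1  [load 13/24]
  13 → bin 2 (new)  [load 13/24]
  8 → bin 1  [load 21/24]
  13 → bin 3 (new)  [load 13/24]
  7 → bin 2  [load 20/24]
  7 → bin 3  [load 20/24]
  18 → bin 4 (new)  [load 18/24]
  8 → bin 5 (new)  [load 8/24]
  14 → bin 5  [load 22/24]
  16 → bin 6 (new)  [load 16/24]
  8 → bin 6  [load 24/24]
  5 → bin 4  [load 23/24]
  6 → bin 7 (new)  [load 6/24]
7 bins opened.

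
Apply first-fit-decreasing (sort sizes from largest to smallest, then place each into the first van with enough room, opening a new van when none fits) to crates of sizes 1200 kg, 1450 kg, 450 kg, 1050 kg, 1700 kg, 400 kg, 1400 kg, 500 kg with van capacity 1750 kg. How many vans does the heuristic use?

Sorted descending: 1700, 1450, 1400, 1200, 1050, 500, 450, 400.
  1700 → van 1 (new)  [load 1700/1750]
  1450 → van 2 (new)  [load 1450/1750]
  1400 → van 3 (new)  [load 1400/1750]
  1200 → van 4 (new)  [load 1200/1750]
  1050 → van 5 (new)  [load 1050/1750]
  500 → van 4  [load 1700/1750]
  450 → van 5  [load 1500/1750]
  400 → van 6 (new)  [load 400/1750]
6 vans opened.

6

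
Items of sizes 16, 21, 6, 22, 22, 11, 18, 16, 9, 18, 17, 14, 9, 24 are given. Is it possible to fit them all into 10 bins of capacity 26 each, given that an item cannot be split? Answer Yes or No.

A valid assignment using 10 bins:
  bin 1: 24 = 24
  bin 2: 22 = 22
  bin 3: 22 = 22
  bin 4: 21 = 21
  bin 5: 18 + 6 = 24
  bin 6: 18 = 18
  bin 7: 17 + 9 = 26
  bin 8: 16 + 9 = 25
  bin 9: 16 = 16
  bin 10: 14 + 11 = 25
Every load is within 26, so 10 bins suffice.

Yes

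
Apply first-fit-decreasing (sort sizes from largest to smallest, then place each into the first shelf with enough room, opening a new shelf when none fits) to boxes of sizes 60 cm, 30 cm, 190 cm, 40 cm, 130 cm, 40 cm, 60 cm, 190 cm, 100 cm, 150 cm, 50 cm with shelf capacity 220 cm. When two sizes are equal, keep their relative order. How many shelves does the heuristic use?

Sorted descending: 190, 190, 150, 130, 100, 60, 60, 50, 40, 40, 30.
  190 → shelf 1 (new)  [load 190/220]
  190 → shelf 2 (new)  [load 190/220]
  150 → shelf 3 (new)  [load 150/220]
  130 → shelf 4 (new)  [load 130/220]
  100 → shelf 5 (new)  [load 100/220]
  60 → shelf 3  [load 210/220]
  60 → shelf 4  [load 190/220]
  50 → shelf 5  [load 150/220]
  40 → shelf 5  [load 190/220]
  40 → shelf 6 (new)  [load 40/220]
  30 → shelf 1  [load 220/220]
6 shelves opened.

6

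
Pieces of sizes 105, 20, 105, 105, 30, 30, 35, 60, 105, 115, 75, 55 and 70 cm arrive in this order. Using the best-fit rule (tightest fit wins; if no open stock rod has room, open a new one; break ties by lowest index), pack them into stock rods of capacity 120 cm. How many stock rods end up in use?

9

  105 → stock rod 1 (new)  [load 105/120]
  20 → stock rod 2 (new)  [load 20/120]
  105 → stock rod 3 (new)  [load 105/120]
  105 → stock rod 4 (new)  [load 105/120]
  30 → stock rod 2  [load 50/120]
  30 → stock rod 2  [load 80/120]
  35 → stock rod 2  [load 115/120]
  60 → stock rod 5 (new)  [load 60/120]
  105 → stock rod 6 (new)  [load 105/120]
  115 → stock rod 7 (new)  [load 115/120]
  75 → stock rod 8 (new)  [load 75/120]
  55 → stock rod 5  [load 115/120]
  70 → stock rod 9 (new)  [load 70/120]
9 stock rods opened.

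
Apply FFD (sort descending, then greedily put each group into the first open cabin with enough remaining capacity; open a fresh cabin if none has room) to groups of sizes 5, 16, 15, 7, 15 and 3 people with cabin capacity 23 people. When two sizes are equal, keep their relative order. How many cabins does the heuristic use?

3

Sorted descending: 16, 15, 15, 7, 5, 3.
  16 → cabin 1 (new)  [load 16/23]
  15 → cabin 2 (new)  [load 15/23]
  15 → cabin 3 (new)  [load 15/23]
  7 → cabin 1  [load 23/23]
  5 → cabin 2  [load 20/23]
  3 → cabin 2  [load 23/23]
3 cabins opened.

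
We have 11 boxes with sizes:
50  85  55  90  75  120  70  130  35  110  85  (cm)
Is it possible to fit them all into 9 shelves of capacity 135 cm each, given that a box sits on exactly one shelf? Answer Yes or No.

A valid assignment using 8 shelves:
  shelf 1: 130 = 130
  shelf 2: 120 = 120
  shelf 3: 110 = 110
  shelf 4: 90 + 35 = 125
  shelf 5: 85 + 50 = 135
  shelf 6: 85 = 85
  shelf 7: 75 + 55 = 130
  shelf 8: 70 = 70
That uses only 8 ≤ 9, so 9 shelves are enough.

Yes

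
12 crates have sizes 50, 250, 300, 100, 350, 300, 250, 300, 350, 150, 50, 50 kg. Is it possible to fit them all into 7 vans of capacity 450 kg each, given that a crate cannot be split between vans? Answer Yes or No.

A valid assignment using 7 vans:
  van 1: 350 + 100 = 450
  van 2: 350 + 50 + 50 = 450
  van 3: 300 + 150 = 450
  van 4: 300 + 50 = 350
  van 5: 300 = 300
  van 6: 250 = 250
  van 7: 250 = 250
Every load is within 450 kg, so 7 vans suffice.

Yes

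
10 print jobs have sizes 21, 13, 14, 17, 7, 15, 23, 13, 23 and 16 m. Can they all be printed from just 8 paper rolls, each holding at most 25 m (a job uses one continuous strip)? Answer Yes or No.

Total = 162 m; ⌈162/25⌉ = 7.
9 print jobs each exceed half the capacity and cannot share a roll, forcing at least 9 paper rolls.
At least 9 paper rolls are required, but only 8 are allowed.

No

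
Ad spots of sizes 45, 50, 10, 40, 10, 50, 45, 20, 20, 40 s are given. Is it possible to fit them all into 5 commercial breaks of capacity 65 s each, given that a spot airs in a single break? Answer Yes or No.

No

Total = 330 s; ⌈330/65⌉ = 6.
At least 6 commercial breaks are required, but only 5 are allowed.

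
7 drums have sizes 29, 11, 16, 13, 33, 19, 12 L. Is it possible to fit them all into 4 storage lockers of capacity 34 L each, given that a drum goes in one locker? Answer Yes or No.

No

Total = 133 L; ⌈133/34⌉ = 4.
The bound of 4 does not rule out 4, but exhaustive search shows no assignment into 4 storage lockers of capacity 34 L exists — the minimum is 5.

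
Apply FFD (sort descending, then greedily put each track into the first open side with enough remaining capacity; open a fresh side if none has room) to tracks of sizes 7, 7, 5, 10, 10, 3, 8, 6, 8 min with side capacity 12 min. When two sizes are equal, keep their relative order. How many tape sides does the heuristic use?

Sorted descending: 10, 10, 8, 8, 7, 7, 6, 5, 3.
  10 → side 1 (new)  [load 10/12]
  10 → side 2 (new)  [load 10/12]
  8 → side 3 (new)  [load 8/12]
  8 → side 4 (new)  [load 8/12]
  7 → side 5 (new)  [load 7/12]
  7 → side 6 (new)  [load 7/12]
  6 → side 7 (new)  [load 6/12]
  5 → side 5  [load 12/12]
  3 → side 3  [load 11/12]
7 tape sides opened.

7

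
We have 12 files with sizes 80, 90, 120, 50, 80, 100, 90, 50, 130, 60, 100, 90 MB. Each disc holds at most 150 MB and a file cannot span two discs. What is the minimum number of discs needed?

9

Total = 130 + 120 + 100 + 100 + 90 + 90 + 90 + 80 + 80 + 60 + 50 + 50 = 1040 MB.
Lower bound: ⌈1040/150⌉ = 7 discs.
Also, 9 files each exceed 75 MB, and no two of those can share a disc, so at least 9 discs are needed.
A packing using 9 discs:
  disc 1: 130 = 130
  disc 2: 120 = 120
  disc 3: 100 + 50 = 150
  disc 4: 100 + 50 = 150
  disc 5: 90 + 60 = 150
  disc 6: 90 = 90
  disc 7: 90 = 90
  disc 8: 80 = 80
  disc 9: 80 = 80
This matches the lower bound, so 9 is optimal.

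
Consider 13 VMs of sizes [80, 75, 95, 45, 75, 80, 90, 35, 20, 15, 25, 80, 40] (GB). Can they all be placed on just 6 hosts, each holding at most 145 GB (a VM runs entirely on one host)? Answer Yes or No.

Total = 755 GB; ⌈755/145⌉ = 6.
7 VMs each exceed half the capacity and cannot share a host, forcing at least 7 hosts.
At least 7 hosts are required, but only 6 are allowed.

No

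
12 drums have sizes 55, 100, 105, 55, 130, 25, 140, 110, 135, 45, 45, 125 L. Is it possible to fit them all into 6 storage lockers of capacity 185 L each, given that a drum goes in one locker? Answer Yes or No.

No

Total = 1070 L; ⌈1070/185⌉ = 6.
7 drums each exceed half the capacity and cannot share a locker, forcing at least 7 storage lockers.
At least 7 storage lockers are required, but only 6 are allowed.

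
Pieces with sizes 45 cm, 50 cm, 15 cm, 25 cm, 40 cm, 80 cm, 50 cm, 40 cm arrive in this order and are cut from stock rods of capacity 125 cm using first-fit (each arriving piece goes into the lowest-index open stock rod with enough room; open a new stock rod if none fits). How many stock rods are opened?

3

  45 → stock rod 1 (new)  [load 45/125]
  50 → stock rod 1  [load 95/125]
  15 → stock rod 1  [load 110/125]
  25 → stock rod 2 (new)  [load 25/125]
  40 → stock rod 2  [load 65/125]
  80 → stock rod 3 (new)  [load 80/125]
  50 → stock rod 2  [load 115/125]
  40 → stock rod 3  [load 120/125]
3 stock rods opened.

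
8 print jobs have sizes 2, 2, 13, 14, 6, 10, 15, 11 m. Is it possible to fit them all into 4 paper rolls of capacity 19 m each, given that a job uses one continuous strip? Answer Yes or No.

No

Total = 73 m; ⌈73/19⌉ = 4.
5 print jobs each exceed half the capacity and cannot share a roll, forcing at least 5 paper rolls.
At least 5 paper rolls are required, but only 4 are allowed.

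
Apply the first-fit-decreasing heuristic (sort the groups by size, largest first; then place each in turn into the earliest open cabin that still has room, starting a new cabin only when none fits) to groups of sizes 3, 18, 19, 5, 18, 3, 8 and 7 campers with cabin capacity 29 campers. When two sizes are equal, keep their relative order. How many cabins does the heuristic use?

Sorted descending: 19, 18, 18, 8, 7, 5, 3, 3.
  19 → cabin 1 (new)  [load 19/29]
  18 → cabin 2 (new)  [load 18/29]
  18 → cabin 3 (new)  [load 18/29]
  8 → cabin 1  [load 27/29]
  7 → cabin 2  [load 25/29]
  5 → cabin 3  [load 23/29]
  3 → cabin 2  [load 28/29]
  3 → cabin 3  [load 26/29]
3 cabins opened.

3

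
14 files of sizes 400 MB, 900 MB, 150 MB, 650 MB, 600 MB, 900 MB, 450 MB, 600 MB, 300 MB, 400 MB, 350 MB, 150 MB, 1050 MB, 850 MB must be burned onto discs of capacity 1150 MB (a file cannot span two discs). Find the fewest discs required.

8

Total = 1050 + 900 + 900 + 850 + 650 + 600 + 600 + 450 + 400 + 400 + 350 + 300 + 150 + 150 = 7750 MB.
Lower bound: ⌈7750/1150⌉ = 7 discs.
A packing using 8 discs:
  disc 1: 1050 = 1050
  disc 2: 900 + 150 = 1050
  disc 3: 900 + 150 = 1050
  disc 4: 850 + 300 = 1150
  disc 5: 650 + 450 = 1100
  disc 6: 600 + 400 = 1000
  disc 7: 600 + 400 = 1000
  disc 8: 350 = 350
No arrangement into 7 discs stays within capacity, so 8 is optimal.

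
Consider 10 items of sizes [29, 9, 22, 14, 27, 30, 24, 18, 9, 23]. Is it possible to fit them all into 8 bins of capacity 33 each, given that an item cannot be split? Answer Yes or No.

A valid assignment using 7 bins:
  bin 1: 30 = 30
  bin 2: 29 = 29
  bin 3: 27 = 27
  bin 4: 24 + 9 = 33
  bin 5: 23 + 9 = 32
  bin 6: 22 = 22
  bin 7: 18 + 14 = 32
That uses only 7 ≤ 8, so 8 bins are enough.

Yes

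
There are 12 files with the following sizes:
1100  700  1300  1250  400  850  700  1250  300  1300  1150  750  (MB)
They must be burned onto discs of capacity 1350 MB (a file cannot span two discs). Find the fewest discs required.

10

Total = 1300 + 1300 + 1250 + 1250 + 1150 + 1100 + 850 + 750 + 700 + 700 + 400 + 300 = 11050 MB.
Lower bound: ⌈11050/1350⌉ = 9 discs.
Also, 10 files each exceed 675 MB, and no two of those can share a disc, so at least 10 discs are needed.
A packing using 10 discs:
  disc 1: 1300 = 1300
  disc 2: 1300 = 1300
  disc 3: 1250 = 1250
  disc 4: 1250 = 1250
  disc 5: 1150 = 1150
  disc 6: 1100 = 1100
  disc 7: 850 + 400 = 1250
  disc 8: 750 + 300 = 1050
  disc 9: 700 = 700
  disc 10: 700 = 700
This matches the lower bound, so 10 is optimal.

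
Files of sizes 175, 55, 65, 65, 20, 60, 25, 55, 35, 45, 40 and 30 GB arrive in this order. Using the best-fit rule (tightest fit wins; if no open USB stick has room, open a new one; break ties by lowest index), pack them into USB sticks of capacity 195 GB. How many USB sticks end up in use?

4

  175 → USB stick 1 (new)  [load 175/195]
  55 → USB stick 2 (new)  [load 55/195]
  65 → USB stick 2  [load 120/195]
  65 → USB stick 2  [load 185/195]
  20 → USB stick 1  [load 195/195]
  60 → USB stick 3 (new)  [load 60/195]
  25 → USB stick 3  [load 85/195]
  55 → USB stick 3  [load 140/195]
  35 → USB stick 3  [load 175/195]
  45 → USB stick 4 (new)  [load 45/195]
  40 → USB stick 4  [load 85/195]
  30 → USB stick 4  [load 115/195]
4 USB sticks opened.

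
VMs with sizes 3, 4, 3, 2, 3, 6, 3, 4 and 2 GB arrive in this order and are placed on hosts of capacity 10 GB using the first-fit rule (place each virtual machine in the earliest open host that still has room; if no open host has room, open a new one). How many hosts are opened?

3

  3 → host 1 (new)  [load 3/10]
  4 → host 1  [load 7/10]
  3 → host 1  [load 10/10]
  2 → host 2 (new)  [load 2/10]
  3 → host 2  [load 5/10]
  6 → host 3 (new)  [load 6/10]
  3 → host 2  [load 8/10]
  4 → host 3  [load 10/10]
  2 → host 2  [load 10/10]
3 hosts opened.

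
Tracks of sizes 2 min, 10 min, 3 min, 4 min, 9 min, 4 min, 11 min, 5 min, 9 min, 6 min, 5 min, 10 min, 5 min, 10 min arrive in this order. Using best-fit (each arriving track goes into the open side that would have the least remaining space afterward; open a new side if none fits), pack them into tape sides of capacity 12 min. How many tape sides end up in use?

9

  2 → side 1 (new)  [load 2/12]
  10 → side 1  [load 12/12]
  3 → side 2 (new)  [load 3/12]
  4 → side 2  [load 7/12]
  9 → side 3 (new)  [load 9/12]
  4 → side 2  [load 11/12]
  11 → side 4 (new)  [load 11/12]
  5 → side 5 (new)  [load 5/12]
  9 → side 6 (new)  [load 9/12]
  6 → side 5  [load 11/12]
  5 → side 7 (new)  [load 5/12]
  10 → side 8 (new)  [load 10/12]
  5 → side 7  [load 10/12]
  10 → side 9 (new)  [load 10/12]
9 tape sides opened.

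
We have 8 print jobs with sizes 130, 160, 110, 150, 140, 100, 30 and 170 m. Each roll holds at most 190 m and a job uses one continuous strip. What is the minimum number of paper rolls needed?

7

Total = 170 + 160 + 150 + 140 + 130 + 110 + 100 + 30 = 990 m.
Lower bound: ⌈990/190⌉ = 6 paper rolls.
Also, 7 print jobs each exceed 95 m, and no two of those can share a roll, so at least 7 paper rolls are needed.
A packing using 7 paper rolls:
  roll 1: 170 = 170
  roll 2: 160 + 30 = 190
  roll 3: 150 = 150
  roll 4: 140 = 140
  roll 5: 130 = 130
  roll 6: 110 = 110
  roll 7: 100 = 100
This matches the lower bound, so 7 is optimal.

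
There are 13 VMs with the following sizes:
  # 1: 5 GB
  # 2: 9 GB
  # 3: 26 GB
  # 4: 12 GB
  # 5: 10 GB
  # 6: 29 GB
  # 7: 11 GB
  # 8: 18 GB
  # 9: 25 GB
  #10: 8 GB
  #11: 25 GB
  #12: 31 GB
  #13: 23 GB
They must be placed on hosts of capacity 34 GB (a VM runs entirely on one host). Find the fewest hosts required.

Total = 31 + 29 + 26 + 25 + 25 + 23 + 18 + 12 + 11 + 10 + 9 + 8 + 5 = 232 GB.
Lower bound: ⌈232/34⌉ = 7 hosts.
A packing using 8 hosts:
  host 1: 31 = 31
  host 2: 29 + 5 = 34
  host 3: 26 + 8 = 34
  host 4: 25 + 9 = 34
  host 5: 25 = 25
  host 6: 23 + 11 = 34
  host 7: 18 + 12 = 30
  host 8: 10 = 10
No arrangement into 7 hosts stays within capacity, so 8 is optimal.

8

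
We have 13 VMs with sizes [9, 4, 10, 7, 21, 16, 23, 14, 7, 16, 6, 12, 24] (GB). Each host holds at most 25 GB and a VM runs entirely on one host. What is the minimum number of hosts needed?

7

Total = 24 + 23 + 21 + 16 + 16 + 14 + 12 + 10 + 9 + 7 + 7 + 6 + 4 = 169 GB.
Lower bound: ⌈169/25⌉ = 7 hosts.
A packing using 7 hosts:
  host 1: 24 = 24
  host 2: 23 = 23
  host 3: 21 + 4 = 25
  host 4: 16 + 9 = 25
  host 5: 16 + 7 = 23
  host 6: 14 + 10 = 24
  host 7: 12 + 7 + 6 = 25
This matches the lower bound, so 7 is optimal.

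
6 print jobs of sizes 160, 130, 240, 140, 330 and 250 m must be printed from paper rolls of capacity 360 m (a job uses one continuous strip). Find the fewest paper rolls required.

Total = 330 + 250 + 240 + 160 + 140 + 130 = 1250 m.
Lower bound: ⌈1250/360⌉ = 4 paper rolls.
A packing using 5 paper rolls:
  roll 1: 330 = 330
  roll 2: 250 = 250
  roll 3: 240 = 240
  roll 4: 160 + 140 = 300
  roll 5: 130 = 130
No arrangement into 4 paper rolls stays within capacity, so 5 is optimal.

5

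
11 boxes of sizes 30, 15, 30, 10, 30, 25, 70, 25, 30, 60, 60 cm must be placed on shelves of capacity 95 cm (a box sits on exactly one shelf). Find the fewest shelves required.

Total = 70 + 60 + 60 + 30 + 30 + 30 + 30 + 25 + 25 + 15 + 10 = 385 cm.
Lower bound: ⌈385/95⌉ = 5 shelves.
A packing using 5 shelves:
  shelf 1: 70 + 25 = 95
  shelf 2: 60 + 30 = 90
  shelf 3: 60 + 30 = 90
  shelf 4: 30 + 30 + 25 + 10 = 95
  shelf 5: 15 = 15
This matches the lower bound, so 5 is optimal.

5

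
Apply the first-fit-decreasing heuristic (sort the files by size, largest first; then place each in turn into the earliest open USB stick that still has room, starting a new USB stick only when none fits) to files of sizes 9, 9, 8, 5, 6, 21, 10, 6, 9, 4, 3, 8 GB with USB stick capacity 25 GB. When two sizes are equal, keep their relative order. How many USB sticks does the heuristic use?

Sorted descending: 21, 10, 9, 9, 9, 8, 8, 6, 6, 5, 4, 3.
  21 → USB stick 1 (new)  [load 21/25]
  10 → USB stick 2 (new)  [load 10/25]
  9 → USB stick 2  [load 19/25]
  9 → USB stick 3 (new)  [load 9/25]
  9 → USB stick 3  [load 18/25]
  8 → USB stick 4 (new)  [load 8/25]
  8 → USB stick 4  [load 16/25]
  6 → USB stick 2  [load 25/25]
  6 → USB stick 3  [load 24/25]
  5 → USB stick 4  [load 21/25]
  4 → USB stick 1  [load 25/25]
  3 → USB stick 4  [load 24/25]
4 USB sticks opened.

4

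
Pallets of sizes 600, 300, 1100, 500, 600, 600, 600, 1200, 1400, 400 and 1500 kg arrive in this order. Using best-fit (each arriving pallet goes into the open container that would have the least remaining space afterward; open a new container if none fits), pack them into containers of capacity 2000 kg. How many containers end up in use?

5

  600 → container 1 (new)  [load 600/2000]
  300 → container 1  [load 900/2000]
  1100 → container 1  [load 2000/2000]
  500 → container 2 (new)  [load 500/2000]
  600 → container 2  [load 1100/2000]
  600 → container 2  [load 1700/2000]
  600 → container 3 (new)  [load 600/2000]
  1200 → container 3  [load 1800/2000]
  1400 → container 4 (new)  [load 1400/2000]
  400 → container 4  [load 1800/2000]
  1500 → container 5 (new)  [load 1500/2000]
5 containers opened.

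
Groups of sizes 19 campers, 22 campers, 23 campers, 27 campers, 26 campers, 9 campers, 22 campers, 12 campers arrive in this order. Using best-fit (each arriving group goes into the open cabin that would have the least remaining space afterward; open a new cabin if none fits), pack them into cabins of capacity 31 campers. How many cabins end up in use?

  19 → cabin 1 (new)  [load 19/31]
  22 → cabin 2 (new)  [load 22/31]
  23 → cabin 3 (new)  [load 23/31]
  27 → cabin 4 (new)  [load 27/31]
  26 → cabin 5 (new)  [load 26/31]
  9 → cabin 2  [load 31/31]
  22 → cabin 6 (new)  [load 22/31]
  12 → cabin 1  [load 31/31]
6 cabins opened.

6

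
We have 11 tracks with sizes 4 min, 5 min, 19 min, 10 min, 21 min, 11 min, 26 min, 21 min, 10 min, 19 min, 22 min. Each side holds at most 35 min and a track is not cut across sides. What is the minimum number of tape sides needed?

Total = 26 + 22 + 21 + 21 + 19 + 19 + 11 + 10 + 10 + 5 + 4 = 168 min.
Lower bound: ⌈168/35⌉ = 5 tape sides.
Also, 6 tracks each exceed 35/2 min, and no two of those can share a side, so at least 6 tape sides are needed.
A packing using 6 tape sides:
  side 1: 26 + 5 + 4 = 35
  side 2: 22 + 11 = 33
  side 3: 21 + 10 = 31
  side 4: 21 + 10 = 31
  side 5: 19 = 19
  side 6: 19 = 19
This matches the lower bound, so 6 is optimal.

6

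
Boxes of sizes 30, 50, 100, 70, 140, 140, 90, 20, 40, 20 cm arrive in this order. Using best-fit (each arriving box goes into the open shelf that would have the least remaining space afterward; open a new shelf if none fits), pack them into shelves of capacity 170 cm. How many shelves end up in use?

  30 → shelf 1 (new)  [load 30/170]
  50 → shelf 1  [load 80/170]
  100 → shelf 2 (new)  [load 100/170]
  70 → shelf 2  [load 170/170]
  140 → shelf 3 (new)  [load 140/170]
  140 → shelf 4 (new)  [load 140/170]
  90 → shelf 1  [load 170/170]
  20 → shelf 3  [load 160/170]
  40 → shelf 5 (new)  [load 40/170]
  20 → shelf 4  [load 160/170]
5 shelves opened.

5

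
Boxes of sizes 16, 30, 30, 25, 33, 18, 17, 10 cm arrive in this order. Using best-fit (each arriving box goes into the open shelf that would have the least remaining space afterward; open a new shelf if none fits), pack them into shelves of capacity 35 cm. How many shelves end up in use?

6

  16 → shelf 1 (new)  [load 16/35]
  30 → shelf 2 (new)  [load 30/35]
  30 → shelf 3 (new)  [load 30/35]
  25 → shelf 4 (new)  [load 25/35]
  33 → shelf 5 (new)  [load 33/35]
  18 → shelf 1  [load 34/35]
  17 → shelf 6 (new)  [load 17/35]
  10 → shelf 4  [load 35/35]
6 shelves opened.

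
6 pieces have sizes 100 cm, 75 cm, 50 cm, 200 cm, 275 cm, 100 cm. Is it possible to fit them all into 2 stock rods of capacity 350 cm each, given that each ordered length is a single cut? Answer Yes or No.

No

Total = 800 cm; ⌈800/350⌉ = 3.
At least 3 stock rods are required, but only 2 are allowed.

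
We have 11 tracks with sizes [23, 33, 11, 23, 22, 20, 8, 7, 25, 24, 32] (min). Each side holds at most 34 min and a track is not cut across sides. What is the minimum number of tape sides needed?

Total = 33 + 32 + 25 + 24 + 23 + 23 + 22 + 20 + 11 + 8 + 7 = 228 min.
Lower bound: ⌈228/34⌉ = 7 tape sides.
Also, 8 tracks each exceed 17 min, and no two of those can share a side, so at least 8 tape sides are needed.
A packing using 8 tape sides:
  side 1: 33 = 33
  side 2: 32 = 32
  side 3: 25 + 8 = 33
  side 4: 24 + 7 = 31
  side 5: 23 + 11 = 34
  side 6: 23 = 23
  side 7: 22 = 22
  side 8: 20 = 20
This matches the lower bound, so 8 is optimal.

8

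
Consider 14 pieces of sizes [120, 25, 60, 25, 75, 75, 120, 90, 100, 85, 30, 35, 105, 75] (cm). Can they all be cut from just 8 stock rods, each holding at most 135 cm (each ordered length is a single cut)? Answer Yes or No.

Total = 1020 cm; ⌈1020/135⌉ = 8.
9 pieces each exceed half the capacity and cannot share a stock rod, forcing at least 9 stock rods.
At least 9 stock rods are required, but only 8 are allowed.

No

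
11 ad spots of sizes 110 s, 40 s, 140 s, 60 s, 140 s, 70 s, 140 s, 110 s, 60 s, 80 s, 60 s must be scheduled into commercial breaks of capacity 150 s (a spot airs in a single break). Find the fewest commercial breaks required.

8

Total = 140 + 140 + 140 + 110 + 110 + 80 + 70 + 60 + 60 + 60 + 40 = 1010 s.
Lower bound: ⌈1010/150⌉ = 7 commercial breaks.
A packing using 8 commercial breaks:
  break 1: 140 = 140
  break 2: 140 = 140
  break 3: 140 = 140
  break 4: 110 + 40 = 150
  break 5: 110 = 110
  break 6: 80 + 70 = 150
  break 7: 60 + 60 = 120
  break 8: 60 = 60
No arrangement into 7 commercial breaks stays within capacity, so 8 is optimal.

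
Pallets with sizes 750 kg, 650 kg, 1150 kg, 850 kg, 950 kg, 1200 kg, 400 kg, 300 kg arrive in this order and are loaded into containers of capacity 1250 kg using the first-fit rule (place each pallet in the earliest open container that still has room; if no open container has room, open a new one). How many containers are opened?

  750 → container 1 (new)  [load 750/1250]
  650 → container 2 (new)  [load 650/1250]
  1150 → container 3 (new)  [load 1150/1250]
  850 → container 4 (new)  [load 850/1250]
  950 → container 5 (new)  [load 950/1250]
  1200 → container 6 (new)  [load 1200/1250]
  400 → container 1  [load 1150/1250]
  300 → container 2  [load 950/1250]
6 containers opened.

6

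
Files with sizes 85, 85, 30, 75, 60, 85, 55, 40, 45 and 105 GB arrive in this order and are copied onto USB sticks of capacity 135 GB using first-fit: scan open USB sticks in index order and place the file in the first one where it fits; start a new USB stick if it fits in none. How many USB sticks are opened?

  85 → USB stick 1 (new)  [load 85/135]
  85 → USB stick 2 (new)  [load 85/135]
  30 → USB stick 1  [load 115/135]
  75 → USB stick 3 (new)  [load 75/135]
  60 → USB stick 3  [load 135/135]
  85 → USB stick 4 (new)  [load 85/135]
  55 → USB stick 5 (new)  [load 55/135]
  40 → USB stick 2  [load 125/135]
  45 → USB stick 4  [load 130/135]
  105 → USB stick 6 (new)  [load 105/135]
6 USB sticks opened.

6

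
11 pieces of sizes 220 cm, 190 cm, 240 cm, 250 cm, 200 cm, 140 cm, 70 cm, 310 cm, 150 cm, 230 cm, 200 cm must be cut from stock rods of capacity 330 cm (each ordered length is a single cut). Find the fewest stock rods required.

9

Total = 310 + 250 + 240 + 230 + 220 + 200 + 200 + 190 + 150 + 140 + 70 = 2200 cm.
Lower bound: ⌈2200/330⌉ = 7 stock rods.
Also, 8 pieces each exceed 165 cm, and no two of those can share a stock rod, so at least 8 stock rods are needed.
A packing using 9 stock rods:
  stock rod 1: 310 = 310
  stock rod 2: 250 + 70 = 320
  stock rod 3: 240 = 240
  stock rod 4: 230 = 230
  stock rod 5: 220 = 220
  stock rod 6: 200 = 200
  stock rod 7: 200 = 200
  stock rod 8: 190 + 140 = 330
  stock rod 9: 150 = 150
No arrangement into 8 stock rods stays within capacity, so 9 is optimal.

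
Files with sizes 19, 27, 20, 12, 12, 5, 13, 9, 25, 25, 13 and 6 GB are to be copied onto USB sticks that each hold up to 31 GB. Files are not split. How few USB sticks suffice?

Total = 27 + 25 + 25 + 20 + 19 + 13 + 13 + 12 + 12 + 9 + 6 + 5 = 186 GB.
Lower bound: ⌈186/31⌉ = 6 USB sticks.
A packing using 7 USB sticks:
  USB stick 1: 27 = 27
  USB stick 2: 25 + 6 = 31
  USB stick 3: 25 + 5 = 30
  USB stick 4: 20 + 9 = 29
  USB stick 5: 19 + 12 = 31
  USB stick 6: 13 + 13 = 26
  USB stick 7: 12 = 12
No arrangement into 6 USB sticks stays within capacity, so 7 is optimal.

7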